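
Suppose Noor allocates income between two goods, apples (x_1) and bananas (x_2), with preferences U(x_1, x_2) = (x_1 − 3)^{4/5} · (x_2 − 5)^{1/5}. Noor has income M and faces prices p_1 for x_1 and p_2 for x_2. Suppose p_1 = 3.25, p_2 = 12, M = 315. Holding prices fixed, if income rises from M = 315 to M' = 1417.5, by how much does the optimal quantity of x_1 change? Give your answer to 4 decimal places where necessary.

This is Cobb-Douglas in (x_1−3, x_2−5): tangency gives 0.8·p_2·(x_2−5) = 0.2·p_1·(x_1−3).
After buying the subsistence bundle (3, 5), a share 0.8 of the remaining income goes to x_1: x_1* = 3 + 0.8·(M − 3p_1 − 5p_2)/p_1.
Discretionary income = 315 − 3·3.25 − 5·12 = 245.25; x_1* = 3 + 0.8·245.25/3.25 = 63.3692.
At M' = 1417.5: x_1* = 334.7538. Change: 334.7538 − 63.3692 = 271.3846.

Δx_1* = 271.3846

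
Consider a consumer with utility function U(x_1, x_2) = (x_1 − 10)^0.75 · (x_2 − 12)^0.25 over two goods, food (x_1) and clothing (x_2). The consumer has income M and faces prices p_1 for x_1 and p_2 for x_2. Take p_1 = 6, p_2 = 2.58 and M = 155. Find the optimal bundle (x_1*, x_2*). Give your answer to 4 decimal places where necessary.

Let x_1' = x_1−10, x_2' = x_2−12. MRS = 3·x_2'/x_1' = p_1/p_2.
After buying the subsistence bundle (10, 12), a share 0.75 of the remaining income goes to x_1: x_1* = 10 + 0.75·(M − 10p_1 − 12p_2)/p_1.
Discretionary income = 155 − 10·6 − 12·2.58 = 64.04; x_1* = 10 + 0.75·64.04/6 = 18.005; x_2* = 12 + 0.25·64.04/2.58 = 18.2054.

x_1* = 18.005, x_2* = 18.2054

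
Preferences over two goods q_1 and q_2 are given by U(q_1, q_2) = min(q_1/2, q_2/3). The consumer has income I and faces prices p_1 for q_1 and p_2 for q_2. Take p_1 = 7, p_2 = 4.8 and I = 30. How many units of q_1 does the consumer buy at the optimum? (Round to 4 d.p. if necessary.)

q_1* = 2.1127

Demand: q_1*(p_1,p_2,I) = 2·I/(2·p_1 + 3·p_2), q_2* = 3·I/(2·p_1 + 3·p_2).
Here 2·7 + 3·4.8 = 28.4, giving q_1* = 2.1127.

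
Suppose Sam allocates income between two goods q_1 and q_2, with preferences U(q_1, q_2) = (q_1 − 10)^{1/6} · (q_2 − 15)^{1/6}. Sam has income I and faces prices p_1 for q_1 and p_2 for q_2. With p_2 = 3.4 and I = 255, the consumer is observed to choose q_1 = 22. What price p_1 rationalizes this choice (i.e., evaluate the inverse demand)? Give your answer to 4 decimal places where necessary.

p_1 = 6

This is Cobb-Douglas in (q_1−10, q_2−15): tangency gives 1/6·p_2·(q_2−15) = 1/6·p_1·(q_1−10).
Substituting into the budget: q_1* = 10 + 0.5·(I − 10·p_1 − 15·p_2)/p_1, and q_2* = 15 + 0.5·(…)/p_2.
Set q_1* = 22 in the demand function and solve for p_1: p_1 = 6.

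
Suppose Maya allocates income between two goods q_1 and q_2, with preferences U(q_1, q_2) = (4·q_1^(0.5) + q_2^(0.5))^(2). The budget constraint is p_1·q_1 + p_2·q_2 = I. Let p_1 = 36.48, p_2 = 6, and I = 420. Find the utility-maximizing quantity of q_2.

q_2* = 19.2754

From the CES first-order condition, 4·(q_2/q_1)^(0.5) = p_1/p_2.
Solve for the ratio: q_2/q_1 = [(1/4)·p_1/p_2]^(2).
Substitute q_2 = (q_2/q_1)·q_1 into the budget: q_1* = I/(p_1 + p_2·(q_2/q_1)).
Numerically q_2/q_1 = 2.3104, so q_1* = 420/(36.48 + 6·2.3104) = 8.3429 and q_2* = 2.3104·8.3429 = 19.2754.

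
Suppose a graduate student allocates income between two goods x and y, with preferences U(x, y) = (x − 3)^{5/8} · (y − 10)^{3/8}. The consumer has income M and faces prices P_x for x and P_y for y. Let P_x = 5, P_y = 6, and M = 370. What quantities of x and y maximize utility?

Let x' = x−3, y' = y−10. MRS = (5/3)·y'/x' = P_x/P_y.
After buying the subsistence bundle (3, 10), a share 0.625 of the remaining income goes to x: x* = 3 + 0.625·(M − 3P_x − 10P_y)/P_x.
Discretionary income = 370 − 3·5 − 10·6 = 295; x* = 3 + 0.625·295/5 = 39.875; y* = 10 + 0.375·295/6 = 28.4375.

x* = 39.875, y* = 28.4375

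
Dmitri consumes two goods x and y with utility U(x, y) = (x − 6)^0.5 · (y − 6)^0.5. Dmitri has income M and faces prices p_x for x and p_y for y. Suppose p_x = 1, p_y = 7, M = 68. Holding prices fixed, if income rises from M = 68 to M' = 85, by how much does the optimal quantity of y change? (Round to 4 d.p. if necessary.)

MRS = (y−6)/(x−6). Tangency with p_x/p_y gives y−6 = (p_x/p_y)·(x−6).
Substituting into the budget: x* = 6 + 0.5·(M − 6·p_x − 6·p_y)/p_x, and y* = 6 + 0.5·(…)/p_y.
Discretionary income = 68 − 6·1 − 6·7 = 20; y* = 6 + 0.5·20/7 = 7.4286.
At M' = 85: y* = 8.6429. Change: 8.6429 − 7.4286 = 1.2143.

Δy* = 1.2143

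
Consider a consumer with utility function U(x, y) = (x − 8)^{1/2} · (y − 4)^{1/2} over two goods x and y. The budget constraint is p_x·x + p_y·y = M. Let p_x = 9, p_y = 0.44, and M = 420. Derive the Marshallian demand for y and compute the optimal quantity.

Let x' = x−8, y' = y−4. MRS = y'/x' = p_x/p_y.
After buying the subsistence bundle (8, 4), a share 0.5 of the remaining income goes to x: x* = 8 + 0.5·(M − 8p_x − 4p_y)/p_x.
Discretionary income = 420 − 8·9 − 4·0.44 = 346.24; y* = 4 + 0.5·346.24/0.44 = 397.4545.

y* = 397.4545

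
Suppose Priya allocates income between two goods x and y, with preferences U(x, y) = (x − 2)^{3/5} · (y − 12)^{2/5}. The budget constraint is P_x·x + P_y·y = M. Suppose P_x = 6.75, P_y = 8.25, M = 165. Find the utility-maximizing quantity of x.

This is Cobb-Douglas in (x−2, y−12): tangency gives 0.6·P_y·(y−12) = 0.4·P_x·(x−2).
Substituting into the budget: x* = 2 + 0.6·(M − 2·P_x − 12·P_y)/P_x, and y* = 12 + 0.4·(…)/P_y.
Discretionary income = 165 − 2·6.75 − 12·8.25 = 52.5; x* = 2 + 0.6·52.5/6.75 = 6.6667.

x* = 6.6667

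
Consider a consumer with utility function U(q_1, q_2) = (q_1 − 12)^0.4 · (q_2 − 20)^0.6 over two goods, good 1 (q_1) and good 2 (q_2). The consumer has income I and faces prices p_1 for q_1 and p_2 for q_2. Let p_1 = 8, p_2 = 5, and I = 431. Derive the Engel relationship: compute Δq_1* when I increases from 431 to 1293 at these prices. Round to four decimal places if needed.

Δq_1* = 43.1

Substituting into the budget: q_1* = 12 + 0.4·(I − 12·p_1 − 20·p_2)/p_1, and q_2* = 20 + 0.6·(…)/p_2.
Discretionary income = 431 − 12·8 − 20·5 = 235; q_1* = 12 + 0.4·235/8 = 23.75.
At I' = 1293: q_1* = 66.85. Change: 66.85 − 23.75 = 43.1.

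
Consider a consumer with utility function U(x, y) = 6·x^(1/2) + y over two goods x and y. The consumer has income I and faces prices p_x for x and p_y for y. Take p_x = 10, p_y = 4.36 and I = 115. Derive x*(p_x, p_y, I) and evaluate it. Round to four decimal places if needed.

x* = 1.7109

Plugging in: x* = (3·4.36/10)² = 1.7109.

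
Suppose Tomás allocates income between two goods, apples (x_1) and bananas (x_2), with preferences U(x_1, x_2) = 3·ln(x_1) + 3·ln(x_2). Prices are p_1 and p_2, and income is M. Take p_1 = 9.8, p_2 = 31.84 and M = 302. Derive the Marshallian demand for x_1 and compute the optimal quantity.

x_1* = 15.4082

The MRS is x_2/x_1. Set MRS = p_1/p_2.
Rearranging, p_2·x_2 = p_1·x_1. Substituting into the budget gives p_1·x_1·(1 + 1) = M.
Demand: x_1*(p_1,p_2,M) = 0.5·M/p_1 and x_2* = 0.5·M/p_2.
At p_1=9.8, p_2=31.84, M=302: x_1* = 0.5·302/9.8 = 15.4082.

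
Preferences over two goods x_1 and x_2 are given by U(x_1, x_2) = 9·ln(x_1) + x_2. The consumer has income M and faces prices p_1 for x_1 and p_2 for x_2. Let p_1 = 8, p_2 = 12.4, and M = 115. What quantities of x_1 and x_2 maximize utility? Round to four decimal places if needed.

x_1* = 13.95, x_2* = 0.2742

MU_x_1 = 9/x_1, MU_x_2 = 1. Tangency: 9/x_1 = p_1/p_2.
So x_1*(p_1,p_2) = 9·p_2/p_1, independent of income; and x_2* = (M − 9·p_2)/p_2.
At the given prices: x_1* = 9·12.4/8 = 13.95, and x_2* = 0.2742.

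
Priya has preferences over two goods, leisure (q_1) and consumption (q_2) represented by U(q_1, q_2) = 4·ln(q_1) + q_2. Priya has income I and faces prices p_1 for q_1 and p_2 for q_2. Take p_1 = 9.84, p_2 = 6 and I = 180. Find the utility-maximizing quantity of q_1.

So q_1*(p_1,p_2) = 4·p_2/p_1, independent of income; and q_2* = (I − 4·p_2)/p_2.
At the given prices: q_1* = 4·6/9.84 = 2.439.

q_1* = 2.439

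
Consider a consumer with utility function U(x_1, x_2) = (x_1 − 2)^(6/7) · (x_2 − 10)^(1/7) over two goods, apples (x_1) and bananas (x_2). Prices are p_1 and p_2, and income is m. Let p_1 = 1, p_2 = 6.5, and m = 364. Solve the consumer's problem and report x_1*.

Let x_1' = x_1−2, x_2' = x_2−10. MRS = 6·x_2'/x_1' = p_1/p_2.
Substituting into the budget: x_1* = 2 + 6/7·(m − 2·p_1 − 10·p_2)/p_1, and x_2* = 10 + 1/7·(…)/p_2.
Discretionary income = 364 − 2·1 − 10·6.5 = 297; x_1* = 2 + 6/7·297/1 = 256.5714.

x_1* = 256.5714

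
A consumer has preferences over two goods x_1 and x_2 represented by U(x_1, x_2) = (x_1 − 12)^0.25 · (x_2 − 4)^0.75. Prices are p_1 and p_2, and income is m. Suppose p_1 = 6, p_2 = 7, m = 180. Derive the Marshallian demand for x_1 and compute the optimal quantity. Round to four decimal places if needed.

x_1* = 15.3333

This is Cobb-Douglas in (x_1−12, x_2−4): tangency gives 0.25·p_2·(x_2−4) = 0.75·p_1·(x_1−12).
After buying the subsistence bundle (12, 4), a share 0.25 of the remaining income goes to x_1: x_1* = 12 + 0.25·(m − 12p_1 − 4p_2)/p_1.
Discretionary income = 180 − 12·6 − 4·7 = 80; x_1* = 12 + 0.25·80/6 = 15.3333.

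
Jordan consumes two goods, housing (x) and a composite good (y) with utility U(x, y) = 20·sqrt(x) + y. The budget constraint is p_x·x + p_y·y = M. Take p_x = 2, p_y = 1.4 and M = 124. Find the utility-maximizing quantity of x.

x* = 49

MU_x = 10/√x, MU_y = 1. Tangency: 10/√x = p_x/p_y.
Solve: √x = 10·p_y/p_x, so x*(p_x,p_y) = (10·p_y/p_x)², and y* = (M − p_x·x*)/p_y.
Plugging in: x* = (10·1.4/2)² = 49.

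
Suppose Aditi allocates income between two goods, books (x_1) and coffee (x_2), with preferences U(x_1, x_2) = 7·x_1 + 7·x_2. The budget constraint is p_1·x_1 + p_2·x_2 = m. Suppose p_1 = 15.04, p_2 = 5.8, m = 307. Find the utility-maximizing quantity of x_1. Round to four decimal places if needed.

Linear utility — the consumer picks whichever good has higher MU/price: 7/15.04 = 0.4654 vs 7/5.8 = 1.2069.
x_2 gives more utility per dollar, so spend all income on x_2: x_2* = m/p_2, x_1* = 0.
Numerically: x_1* = 0, x_2* = 52.931.

x_1* = 0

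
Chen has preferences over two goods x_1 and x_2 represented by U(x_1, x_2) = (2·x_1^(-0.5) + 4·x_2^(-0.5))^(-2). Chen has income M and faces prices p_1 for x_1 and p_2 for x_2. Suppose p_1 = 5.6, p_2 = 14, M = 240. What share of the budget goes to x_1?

share on x_1 = 0.317

With the ratio pinned down, the budget gives x_1* = M/(p_1 + p_2·(x_2/x_1)) and x_2* = (x_2/x_1)·x_1*.
Numerically x_2/x_1 = 0.861774, so x_1* = 240/(5.6 + 14·0.861774) = 13.5863 and x_2* = 0.861774·13.5863 = 11.7083.
Expenditure on x_1: 5.6·13.5863 = 76.0834; share = 0.317.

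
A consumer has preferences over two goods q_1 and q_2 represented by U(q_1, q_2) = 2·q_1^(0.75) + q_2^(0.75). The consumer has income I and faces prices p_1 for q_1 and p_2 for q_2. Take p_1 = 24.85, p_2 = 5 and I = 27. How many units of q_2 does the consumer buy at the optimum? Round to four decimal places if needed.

q_2* = 4.7774

MRS = MU_q_1/MU_q_2 = 2·(q_2/q_1)^(0.25). Set equal to p_1/p_2.
Hence q_2/q_1 = ((1/2)·p_1/p_2)^(1/(0.25)), i.e. raised to the 4 power.
Substitute q_2 = (q_2/q_1)·q_1 into the budget: q_1* = I/(p_1 + p_2·(q_2/q_1)).
Numerically q_2/q_1 = 38.133404, so q_1* = 27/(24.85 + 5·38.133404) = 0.1253 and q_2* = 38.133404·0.1253 = 4.7774.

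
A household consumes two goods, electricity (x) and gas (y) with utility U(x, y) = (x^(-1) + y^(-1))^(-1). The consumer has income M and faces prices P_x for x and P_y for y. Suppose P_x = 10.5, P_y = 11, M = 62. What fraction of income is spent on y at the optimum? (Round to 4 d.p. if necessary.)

From the CES first-order condition, (y/x)^(2) = P_x/P_y.
Solve for the ratio: y/x = [P_x/P_y]^(0.5).
Substitute y = (y/x)·x into the budget: x* = M/(P_x + P_y·(y/x)).
Numerically y/x = 0.977008, so x* = 62/(10.5 + 11·0.977008) = 2.918 and y* = 0.977008·2.918 = 2.851.
Expenditure on y: 11·2.851 = 31.3605; share = 0.5058.

share on y = 0.5058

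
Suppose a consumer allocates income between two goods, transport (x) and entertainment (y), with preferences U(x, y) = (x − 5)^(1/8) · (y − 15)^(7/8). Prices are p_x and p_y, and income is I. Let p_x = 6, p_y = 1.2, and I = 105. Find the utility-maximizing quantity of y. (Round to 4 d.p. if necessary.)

MRS = (1/7)·(y−15)/(x−5). Tangency with p_x/p_y gives y−15 = 7·(p_x/p_y)·(x−5).
After buying the subsistence bundle (5, 15), a share 0.125 of the remaining income goes to x: x* = 5 + 0.125·(I − 5p_x − 15p_y)/p_x.
Discretionary income = 105 − 5·6 − 15·1.2 = 57; y* = 15 + 0.875·57/1.2 = 56.5625.

y* = 56.5625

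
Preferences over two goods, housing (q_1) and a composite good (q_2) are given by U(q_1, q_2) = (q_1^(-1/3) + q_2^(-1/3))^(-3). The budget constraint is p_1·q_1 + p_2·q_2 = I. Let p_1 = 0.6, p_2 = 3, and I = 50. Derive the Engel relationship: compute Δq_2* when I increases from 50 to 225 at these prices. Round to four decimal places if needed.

From the CES first-order condition, (q_2/q_1)^(4/3) = p_1/p_2.
Solve for the ratio: q_2/q_1 = [p_1/p_2]^(0.75).
With the ratio pinned down, the budget gives q_1* = I/(p_1 + p_2·(q_2/q_1)) and q_2* = (q_2/q_1)·q_1*.
Numerically q_2/q_1 = 0.29907, so q_1* = 50/(0.6 + 3·0.29907) = 33.3955 and q_2* = 0.29907·33.3955 = 9.9876.
At I' = 225: q_2* = 44.9441. Change: 44.9441 − 9.9876 = 34.9565.

Δq_2* = 34.9565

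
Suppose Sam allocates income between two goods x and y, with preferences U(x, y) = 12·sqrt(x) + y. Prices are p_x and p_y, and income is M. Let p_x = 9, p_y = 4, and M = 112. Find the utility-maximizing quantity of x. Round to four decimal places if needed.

x* = 7.1111

Utility is quasi-linear in y; the FOC for x is 6/√x = p_x/p_y.
Thus x* = (6·p_y/p_x)² — independent of M — with the rest of income spent on y.
Plugging in: x* = (6·4/9)² = 7.1111.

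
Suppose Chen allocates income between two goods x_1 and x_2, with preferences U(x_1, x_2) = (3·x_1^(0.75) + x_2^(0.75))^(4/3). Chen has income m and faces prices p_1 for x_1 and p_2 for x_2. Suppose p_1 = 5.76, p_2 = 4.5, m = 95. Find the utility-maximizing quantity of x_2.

x_2* = 0.5328

From the CES first-order condition, 3·(x_2/x_1)^(0.25) = p_1/p_2.
Solve for the ratio: x_2/x_1 = [(1/3)·p_1/p_2]^(4).
With the ratio pinned down, the budget gives x_1* = m/(p_1 + p_2·(x_2/x_1)) and x_2* = (x_2/x_1)·x_1*.
Numerically x_2/x_1 = 0.03314, so x_1* = 95/(5.76 + 4.5·0.03314) = 16.0768 and x_2* = 0.03314·16.0768 = 0.5328.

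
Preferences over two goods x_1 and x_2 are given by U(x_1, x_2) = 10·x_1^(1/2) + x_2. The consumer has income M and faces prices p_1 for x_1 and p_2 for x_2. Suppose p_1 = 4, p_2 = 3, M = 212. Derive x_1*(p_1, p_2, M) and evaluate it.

Set MRS = p_1/p_2: 5·x_1^(−1/2) = p_1/p_2.
Solve: √x_1 = 5·p_2/p_1, so x_1*(p_1,p_2) = (5·p_2/p_1)², and x_2* = (M − p_1·x_1*)/p_2.
Plugging in: x_1* = (5·3/4)² = 14.0625.

x_1* = 14.0625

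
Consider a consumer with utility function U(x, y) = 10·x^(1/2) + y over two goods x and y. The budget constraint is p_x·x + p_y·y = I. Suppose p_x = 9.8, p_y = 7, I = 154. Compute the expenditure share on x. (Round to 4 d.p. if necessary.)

share on x = 0.8117

Utility is quasi-linear in y; the FOC for x is 5/√x = p_x/p_y.
Solve: √x = 5·p_y/p_x, so x*(p_x,p_y) = (5·p_y/p_x)², and y* = (I − p_x·x*)/p_y.
Plugging in: x* = (5·7/9.8)² = 12.7551, y* = 4.1429.
Expenditure on x: 9.8·12.7551 = 125; share = 0.8117.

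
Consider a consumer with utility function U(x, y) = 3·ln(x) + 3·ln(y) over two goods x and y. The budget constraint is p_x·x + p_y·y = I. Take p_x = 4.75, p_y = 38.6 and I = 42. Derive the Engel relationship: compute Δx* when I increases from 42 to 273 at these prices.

Δx* = 24.3158

At p_x=4.75, p_y=38.6, I=42: x* = 0.5·42/4.75 = 4.4211.
At I' = 273: x* = 28.7368. Change: 28.7368 − 4.4211 = 24.3158.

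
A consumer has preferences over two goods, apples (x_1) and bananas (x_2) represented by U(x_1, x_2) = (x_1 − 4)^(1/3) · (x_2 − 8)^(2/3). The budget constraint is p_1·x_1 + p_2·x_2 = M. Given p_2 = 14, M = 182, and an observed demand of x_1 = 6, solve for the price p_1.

p_1 = 7

This is Cobb-Douglas in (x_1−4, x_2−8): tangency gives 1/3·p_2·(x_2−8) = 2/3·p_1·(x_1−4).
Substituting into the budget: x_1* = 4 + 1/3·(M − 4·p_1 − 8·p_2)/p_1, and x_2* = 8 + 2/3·(…)/p_2.
Set x_1* = 6 in the demand function and solve for p_1: p_1 = 7.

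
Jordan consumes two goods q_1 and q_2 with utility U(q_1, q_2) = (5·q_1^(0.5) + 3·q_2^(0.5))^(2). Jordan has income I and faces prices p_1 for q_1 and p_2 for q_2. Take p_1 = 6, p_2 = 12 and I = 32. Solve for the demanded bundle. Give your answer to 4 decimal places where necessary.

q_1* = 4.5198, q_2* = 0.4068

MRS = MU_q_1/MU_q_2 = (5/3)·(q_2/q_1)^(0.5). Set equal to p_1/p_2.
Solve for the ratio: q_2/q_1 = [(3/5)·p_1/p_2]^(2).
With the ratio pinned down, the budget gives q_1* = I/(p_1 + p_2·(q_2/q_1)) and q_2* = (q_2/q_1)·q_1*.
Numerically q_2/q_1 = 0.09, so q_1* = 32/(6 + 12·0.09) = 4.5198 and q_2* = 0.09·4.5198 = 0.4068.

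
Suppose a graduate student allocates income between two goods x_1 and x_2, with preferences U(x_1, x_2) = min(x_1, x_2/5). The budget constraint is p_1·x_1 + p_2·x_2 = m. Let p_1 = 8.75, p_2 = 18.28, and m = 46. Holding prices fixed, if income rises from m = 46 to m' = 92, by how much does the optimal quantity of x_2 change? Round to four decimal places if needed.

Δx_2* = 2.2966

Leontief preferences: the optimum is at the kink where x_1/1 = x_2/5, i.e. x_2 = 5·x_1.
Budget: p_1·x_1 + p_2·5·x_1 = m, so (p_1 + 5·p_2)·x_1 = m.
Demand: x_1*(p_1,p_2,m) = m/(p_1 + 5·p_2), x_2* = 5·m/(p_1 + 5·p_2).
Here 8.75 + 5·18.28 = 100.15, giving x_2* = 2.2966.
At m' = 92: x_2* = 4.5931. Change: 4.5931 − 2.2966 = 2.2966.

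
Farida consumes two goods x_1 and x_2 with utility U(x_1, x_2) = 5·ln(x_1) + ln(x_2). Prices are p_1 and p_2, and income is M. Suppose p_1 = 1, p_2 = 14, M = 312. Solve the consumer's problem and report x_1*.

MU_x_1/MU_x_2 = (5·x_2)/(x_1); tangency sets this equal to p_1/p_2.
Rearranging, p_2·x_2 = (1/5)·p_1·x_1. Substituting into the budget gives p_1·x_1·(1 + (1/5)) = M.
Demand: x_1*(p_1,p_2,M) = 5/6·M/p_1 and x_2* = 1/6·M/p_2.
At p_1=1, p_2=14, M=312: x_1* = 5/6·312/1 = 260.

x_1* = 260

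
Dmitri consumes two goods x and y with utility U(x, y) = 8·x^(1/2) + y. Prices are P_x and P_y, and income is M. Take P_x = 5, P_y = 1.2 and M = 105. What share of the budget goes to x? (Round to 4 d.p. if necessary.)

Thus x* = (4·P_y/P_x)² — independent of M — with the rest of income spent on y.
Plugging in: x* = (4·1.2/5)² = 0.9216, y* = 83.66.
Expenditure on x: 5·0.9216 = 4.608; share = 0.0439.

share on x = 0.0439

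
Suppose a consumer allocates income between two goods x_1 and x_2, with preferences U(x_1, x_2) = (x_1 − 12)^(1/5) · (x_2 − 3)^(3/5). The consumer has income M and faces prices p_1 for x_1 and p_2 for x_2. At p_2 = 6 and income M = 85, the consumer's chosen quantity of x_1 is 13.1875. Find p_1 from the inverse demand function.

This is Cobb-Douglas in (x_1−12, x_2−3): tangency gives 0.2·p_2·(x_2−3) = 0.6·p_1·(x_1−12).
After buying the subsistence bundle (12, 3), a share 0.25 of the remaining income goes to x_1: x_1* = 12 + 0.25·(M − 12p_1 − 3p_2)/p_1.
Set x_1* = 13.1875 in the demand function and solve for p_1: p_1 = 4.

p_1 = 4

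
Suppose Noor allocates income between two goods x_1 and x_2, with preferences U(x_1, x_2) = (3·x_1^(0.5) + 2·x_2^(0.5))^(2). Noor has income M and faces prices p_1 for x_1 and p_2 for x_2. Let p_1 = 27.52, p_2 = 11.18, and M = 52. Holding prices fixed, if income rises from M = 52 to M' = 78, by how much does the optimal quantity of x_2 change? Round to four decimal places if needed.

Δx_2* = 1.215

Numerically x_2/x_1 = 2.692965, so x_1* = 52/(27.52 + 11.18·2.692965) = 0.9023 and x_2* = 2.692965·0.9023 = 2.43.
At M' = 78: x_2* = 3.645. Change: 3.645 − 2.43 = 1.215.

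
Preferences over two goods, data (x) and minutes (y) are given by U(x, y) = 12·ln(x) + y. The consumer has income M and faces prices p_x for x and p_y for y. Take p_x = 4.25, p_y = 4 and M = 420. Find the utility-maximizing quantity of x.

At the given prices: x* = 12·4/4.25 = 11.2941.

x* = 11.2941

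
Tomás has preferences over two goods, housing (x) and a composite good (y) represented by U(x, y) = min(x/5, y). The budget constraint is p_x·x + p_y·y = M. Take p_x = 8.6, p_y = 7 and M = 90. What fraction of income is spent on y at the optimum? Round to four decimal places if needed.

With perfect complements, no substitution: consume in ratio x:y = 5:1.
Budget: p_x·x + p_y·(1/5)·x = M, so (5·p_x + p_y)·x = 5·M.
Demand: x*(p_x,p_y,M) = 5·M/(5·p_x + p_y), y* = M/(5·p_x + p_y).
Here 5·8.6 + 7 = 50, giving x* = 9 and y* = 1.8.
Expenditure on y: 7·1.8 = 12.6; share = 0.14.

share on y = 0.14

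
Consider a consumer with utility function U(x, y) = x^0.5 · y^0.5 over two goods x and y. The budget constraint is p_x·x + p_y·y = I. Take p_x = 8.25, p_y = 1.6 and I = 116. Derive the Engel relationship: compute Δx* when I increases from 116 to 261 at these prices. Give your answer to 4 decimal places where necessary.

Δx* = 8.7879

The MRS is y/x. Set MRS = p_x/p_y.
So 0.5·p_y·y = 0.5·p_x·x; combined with the budget, a share 0.5 of income goes to x.
Demand: x*(p_x,p_y,I) = 0.5·I/p_x and y* = 0.5·I/p_y.
At p_x=8.25, p_y=1.6, I=116: x* = 0.5·116/8.25 = 7.0303.
At I' = 261: x* = 15.8182. Change: 15.8182 − 7.0303 = 8.7879.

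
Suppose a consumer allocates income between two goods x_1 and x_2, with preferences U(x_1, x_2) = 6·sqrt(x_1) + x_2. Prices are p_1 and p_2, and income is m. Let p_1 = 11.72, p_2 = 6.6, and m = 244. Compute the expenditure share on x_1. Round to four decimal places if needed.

share on x_1 = 0.1371

Thus x_1* = (3·p_2/p_1)² — independent of m — with the rest of income spent on x_2.
Plugging in: x_1* = (3·6.6/11.72)² = 2.8541, x_2* = 31.9014.
Expenditure on x_1: 11.72·2.8541 = 33.4505; share = 0.1371.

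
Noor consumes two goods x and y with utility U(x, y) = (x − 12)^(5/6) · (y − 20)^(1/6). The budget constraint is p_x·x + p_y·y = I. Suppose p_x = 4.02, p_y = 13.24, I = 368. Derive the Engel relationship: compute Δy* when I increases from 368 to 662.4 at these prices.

MRS = 5·(y−20)/(x−12). Tangency with p_x/p_y gives y−20 = (1/5)·(p_x/p_y)·(x−12).
Substituting into the budget: x* = 12 + 5/6·(I − 12·p_x − 20·p_y)/p_x, and y* = 20 + 1/6·(…)/p_y.
Discretionary income = 368 − 12·4.02 − 20·13.24 = 54.96; y* = 20 + 1/6·54.96/13.24 = 20.6918.
At I' = 662.4: y* = 24.3978. Change: 24.3978 − 20.6918 = 3.7059.

Δy* = 3.7059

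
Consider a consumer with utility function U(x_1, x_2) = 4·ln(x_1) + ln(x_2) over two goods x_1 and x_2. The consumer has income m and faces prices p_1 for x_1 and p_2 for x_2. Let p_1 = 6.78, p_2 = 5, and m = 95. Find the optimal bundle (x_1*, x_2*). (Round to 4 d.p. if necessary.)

Tangency: MRS = 4·x_2/x_1 = p_1/p_2.
So 4·p_2·x_2 = p_1·x_1; combined with the budget, a share 0.8 of income goes to x_1.
Demand: x_1*(p_1,p_2,m) = 0.8·m/p_1 and x_2* = 0.2·m/p_2.
At p_1=6.78, p_2=5, m=95: x_1* = 0.8·95/6.78 = 11.2094, x_2* = 3.8.

x_1* = 11.2094, x_2* = 3.8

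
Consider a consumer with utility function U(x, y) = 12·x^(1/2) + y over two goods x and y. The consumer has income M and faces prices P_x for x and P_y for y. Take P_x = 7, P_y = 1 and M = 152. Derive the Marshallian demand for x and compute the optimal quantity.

x* = 0.7347

Thus x* = (6·P_y/P_x)² — independent of M — with the rest of income spent on y.
Plugging in: x* = (6·1/7)² = 0.7347.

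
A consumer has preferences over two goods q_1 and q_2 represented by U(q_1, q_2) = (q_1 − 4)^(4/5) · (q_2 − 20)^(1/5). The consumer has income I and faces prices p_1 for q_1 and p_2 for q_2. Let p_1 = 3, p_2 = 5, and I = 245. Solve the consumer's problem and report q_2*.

q_2* = 25.32

MRS = 4·(q_2−20)/(q_1−4). Tangency with p_1/p_2 gives q_2−20 = (1/4)·(p_1/p_2)·(q_1−4).
After buying the subsistence bundle (4, 20), a share 0.8 of the remaining income goes to q_1: q_1* = 4 + 0.8·(I − 4p_1 − 20p_2)/p_1.
Discretionary income = 245 − 4·3 − 20·5 = 133; q_2* = 20 + 0.2·133/5 = 25.32.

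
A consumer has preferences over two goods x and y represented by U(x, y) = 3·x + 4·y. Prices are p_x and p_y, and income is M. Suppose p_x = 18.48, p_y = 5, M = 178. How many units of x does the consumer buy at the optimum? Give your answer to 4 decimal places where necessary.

x* = 0

Linear utility — the consumer picks whichever good has higher MU/price: 3/18.48 = 0.1623 vs 4/5 = 0.8.
y gives more utility per dollar, so spend all income on y: y* = M/p_y, x* = 0.
Numerically: x* = 0, y* = 35.6.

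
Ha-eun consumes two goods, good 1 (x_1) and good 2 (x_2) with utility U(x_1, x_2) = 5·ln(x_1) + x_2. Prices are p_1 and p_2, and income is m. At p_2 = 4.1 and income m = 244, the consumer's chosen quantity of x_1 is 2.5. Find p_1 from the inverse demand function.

Set MRS = p_1/p_2: (5/x_1)/1 = p_1/p_2.
So x_1*(p_1,p_2) = 5·p_2/p_1, independent of income; and x_2* = (m − 5·p_2)/p_2.
Set x_1* = 2.5 in the demand function and solve for p_1: p_1 = 8.2.

p_1 = 8.2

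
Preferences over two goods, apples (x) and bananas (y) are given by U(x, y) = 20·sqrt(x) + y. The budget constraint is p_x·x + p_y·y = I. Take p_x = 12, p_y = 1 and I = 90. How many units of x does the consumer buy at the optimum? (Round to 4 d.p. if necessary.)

x* = 0.6944

Thus x* = (10·p_y/p_x)² — independent of I — with the rest of income spent on y.
Plugging in: x* = (10·1/12)² = 0.6944.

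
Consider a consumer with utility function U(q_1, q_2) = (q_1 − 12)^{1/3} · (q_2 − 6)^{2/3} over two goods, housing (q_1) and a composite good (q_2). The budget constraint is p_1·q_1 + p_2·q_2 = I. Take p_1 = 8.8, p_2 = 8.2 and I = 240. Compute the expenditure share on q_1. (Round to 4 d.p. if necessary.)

Let q_1' = q_1−12, q_2' = q_2−6. MRS = (1/2)·q_2'/q_1' = p_1/p_2.
Substituting into the budget: q_1* = 12 + 1/3·(I − 12·p_1 − 6·p_2)/p_1, and q_2* = 6 + 2/3·(…)/p_2.
Discretionary income = 240 − 12·8.8 − 6·8.2 = 85.2; q_1* = 12 + 1/3·85.2/8.8 = 15.2273; q_2* = 6 + 2/3·85.2/8.2 = 12.9268.
Expenditure on q_1: 8.8·15.2273 = 134; share = 0.5583.

share on q_1 = 0.5583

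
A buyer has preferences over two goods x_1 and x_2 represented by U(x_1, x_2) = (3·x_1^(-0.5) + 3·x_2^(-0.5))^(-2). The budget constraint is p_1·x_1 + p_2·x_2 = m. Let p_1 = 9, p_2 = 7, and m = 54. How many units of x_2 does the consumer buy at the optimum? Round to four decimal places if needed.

Substitute x_2 = (x_2/x_1)·x_1 into the budget: x_1* = m/(p_1 + p_2·(x_2/x_1)).
Numerically x_2/x_1 = 1.182396, so x_1* = 54/(9 + 7·1.182396) = 3.1256 and x_2* = 1.182396·3.1256 = 3.6957.

x_2* = 3.6957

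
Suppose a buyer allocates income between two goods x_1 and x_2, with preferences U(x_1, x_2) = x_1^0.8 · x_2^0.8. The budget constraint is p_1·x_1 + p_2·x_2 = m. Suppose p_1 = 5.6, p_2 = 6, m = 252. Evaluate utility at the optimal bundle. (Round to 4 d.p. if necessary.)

V = 137.8864

MU_x_1/MU_x_2 = (0.8·x_2)/(0.8·x_1); tangency sets this equal to p_1/p_2.
Rearranging, p_2·x_2 = p_1·x_1. Substituting into the budget gives p_1·x_1·(1 + 1) = m.
Demand: x_1*(p_1,p_2,m) = 0.5·m/p_1 and x_2* = 0.5·m/p_2.
At p_1=5.6, p_2=6, m=252: x_1* = 0.5·252/5.6 = 22.5, x_2* = 21.
Utility at the optimum: U(22.5, 21) = 137.8864.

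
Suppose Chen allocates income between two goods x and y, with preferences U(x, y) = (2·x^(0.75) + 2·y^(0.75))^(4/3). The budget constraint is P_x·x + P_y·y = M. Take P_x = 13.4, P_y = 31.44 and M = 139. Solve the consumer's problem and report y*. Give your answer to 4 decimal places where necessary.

y* = 0.3177

Substitute y = (y/x)·x into the budget: x* = M/(P_x + P_y·(y/x)).
Numerically y/x = 0.032998, so x* = 139/(13.4 + 31.44·0.032998) = 9.6277 and y* = 0.032998·9.6277 = 0.3177.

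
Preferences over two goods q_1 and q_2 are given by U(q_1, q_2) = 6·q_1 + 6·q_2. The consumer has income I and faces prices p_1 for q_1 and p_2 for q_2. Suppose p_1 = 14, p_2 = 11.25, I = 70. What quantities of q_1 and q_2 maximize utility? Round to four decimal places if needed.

Linear utility — the consumer picks whichever good has higher MU/price: 6/14 = 0.4286 vs 6/11.25 = 0.5333.
q_2 gives more utility per dollar, so spend all income on q_2: q_2* = I/p_2, q_1* = 0.
Numerically: q_1* = 0, q_2* = 6.2222.

q_1* = 0, q_2* = 6.2222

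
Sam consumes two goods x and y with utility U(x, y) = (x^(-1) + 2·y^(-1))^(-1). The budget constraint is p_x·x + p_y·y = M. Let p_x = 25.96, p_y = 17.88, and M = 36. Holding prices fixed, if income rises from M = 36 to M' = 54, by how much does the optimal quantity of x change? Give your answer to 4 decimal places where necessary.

Δx* = 0.319

MU_x ∝ x^(-2), MU_y ∝ 2·y^(-2), so MRS = (1/2)·(y/x)^(2) = p_x/p_y.
Hence y/x = (2·p_x/p_y)^(1/(2)), i.e. raised to the 0.5 power.
Substitute y = (y/x)·x into the budget: x* = M/(p_x + p_y·(y/x)).
Numerically y/x = 1.704055, so x* = 36/(25.96 + 17.88·1.704055) = 0.638.
At M' = 54: x* = 0.957. Change: 0.957 − 0.638 = 0.319.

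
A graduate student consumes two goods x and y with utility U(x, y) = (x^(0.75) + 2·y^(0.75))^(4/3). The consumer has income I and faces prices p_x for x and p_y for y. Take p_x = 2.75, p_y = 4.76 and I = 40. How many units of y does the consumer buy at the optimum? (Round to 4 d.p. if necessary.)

y* = 6.3464

From the CES first-order condition, (1/2)·(y/x)^(0.25) = p_x/p_y.
Hence y/x = (2·p_x/p_y)^(1/(0.25)), i.e. raised to the 4 power.
Substitute y = (y/x)·x into the budget: x* = I/(p_x + p_y·(y/x)).
Numerically y/x = 1.782473, so x* = 40/(2.75 + 4.76·1.782473) = 3.5604 and y* = 1.782473·3.5604 = 6.3464.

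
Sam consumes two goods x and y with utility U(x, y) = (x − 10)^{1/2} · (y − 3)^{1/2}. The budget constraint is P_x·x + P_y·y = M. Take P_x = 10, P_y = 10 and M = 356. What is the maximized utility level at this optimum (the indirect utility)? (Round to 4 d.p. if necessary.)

MRS = (y−3)/(x−10). Tangency with P_x/P_y gives y−3 = (P_x/P_y)·(x−10).
After buying the subsistence bundle (10, 3), a share 0.5 of the remaining income goes to x: x* = 10 + 0.5·(M − 10P_x − 3P_y)/P_x.
Discretionary income = 356 − 10·10 − 3·10 = 226; x* = 10 + 0.5·226/10 = 21.3; y* = 3 + 0.5·226/10 = 14.3.
Utility at the optimum: U(21.3, 14.3) = 11.3.

V = 11.3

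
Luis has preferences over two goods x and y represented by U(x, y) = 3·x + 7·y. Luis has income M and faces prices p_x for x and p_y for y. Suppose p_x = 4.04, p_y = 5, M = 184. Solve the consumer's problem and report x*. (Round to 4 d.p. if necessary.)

Perfect substitutes: compare marginal utility per dollar. 3/p_x vs 7/p_y → 0.7426 vs 1.4.
y gives more utility per dollar, so spend all income on y: y* = M/p_y, x* = 0.
Numerically: x* = 0, y* = 36.8.

x* = 0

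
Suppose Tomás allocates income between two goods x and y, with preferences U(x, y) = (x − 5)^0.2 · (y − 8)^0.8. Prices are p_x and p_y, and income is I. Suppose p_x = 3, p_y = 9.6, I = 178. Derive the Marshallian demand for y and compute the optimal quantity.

y* = 15.1833

After buying the subsistence bundle (5, 8), a share 0.2 of the remaining income goes to x: x* = 5 + 0.2·(I − 5p_x − 8p_y)/p_x.
Discretionary income = 178 − 5·3 − 8·9.6 = 86.2; y* = 8 + 0.8·86.2/9.6 = 15.1833.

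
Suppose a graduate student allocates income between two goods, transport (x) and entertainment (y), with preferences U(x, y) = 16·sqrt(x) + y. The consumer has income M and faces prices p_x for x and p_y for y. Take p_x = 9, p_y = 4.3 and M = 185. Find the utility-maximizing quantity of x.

Utility is quasi-linear in y; the FOC for x is 8/√x = p_x/p_y.
Thus x* = (8·p_y/p_x)² — independent of M — with the rest of income spent on y.
Plugging in: x* = (8·4.3/9)² = 14.6094.

x* = 14.6094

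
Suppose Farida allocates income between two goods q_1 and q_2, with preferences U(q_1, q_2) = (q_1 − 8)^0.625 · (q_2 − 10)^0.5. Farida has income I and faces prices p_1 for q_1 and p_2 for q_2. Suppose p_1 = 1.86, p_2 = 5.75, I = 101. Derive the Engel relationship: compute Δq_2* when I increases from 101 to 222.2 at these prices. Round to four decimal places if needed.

This is Cobb-Douglas in (q_1−8, q_2−10): tangency gives 0.625·p_2·(q_2−10) = 0.5·p_1·(q_1−8).
Substituting into the budget: q_1* = 8 + 5/9·(I − 8·p_1 − 10·p_2)/p_1, and q_2* = 10 + 4/9·(…)/p_2.
Discretionary income = 101 − 8·1.86 − 10·5.75 = 28.62; q_2* = 10 + 4/9·28.62/5.75 = 12.2122.
At I' = 222.2: q_2* = 21.5803. Change: 21.5803 − 12.2122 = 9.3681.

Δq_2* = 9.3681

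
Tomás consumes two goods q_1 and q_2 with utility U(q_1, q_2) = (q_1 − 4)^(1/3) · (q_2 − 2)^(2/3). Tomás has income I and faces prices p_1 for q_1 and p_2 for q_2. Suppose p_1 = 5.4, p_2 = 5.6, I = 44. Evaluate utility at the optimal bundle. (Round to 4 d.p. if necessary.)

Discretionary income = 44 − 4·5.4 − 2·5.6 = 11.2; q_1* = 4 + 1/3·11.2/5.4 = 4.6914; q_2* = 2 + 2/3·11.2/5.6 = 3.3333.
Utility at the optimum: U(4.6914, 3.3333) = 1.0712.

V = 1.0712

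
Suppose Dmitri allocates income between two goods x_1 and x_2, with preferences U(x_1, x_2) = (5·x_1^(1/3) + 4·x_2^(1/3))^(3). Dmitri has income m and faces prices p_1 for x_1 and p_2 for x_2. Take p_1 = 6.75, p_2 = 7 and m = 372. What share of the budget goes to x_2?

MU_x_1 ∝ 5·x_1^(-2/3), MU_x_2 ∝ 4·x_2^(-2/3), so MRS = (5/4)·(x_2/x_1)^(2/3) = p_1/p_2.
Hence x_2/x_1 = ((4/5)·p_1/p_2)^(1/(2/3)), i.e. raised to the 1.5 power.
Substitute x_2 = (x_2/x_1)·x_1 into the budget: x_1* = m/(p_1 + p_2·(x_2/x_1)).
Numerically x_2/x_1 = 0.677553, so x_1* = 372/(6.75 + 7·0.677553) = 32.3679 and x_2* = 0.677553·32.3679 = 21.931.
Expenditure on x_2: 7·21.931 = 153.5168; share = 0.4127.

share on x_2 = 0.4127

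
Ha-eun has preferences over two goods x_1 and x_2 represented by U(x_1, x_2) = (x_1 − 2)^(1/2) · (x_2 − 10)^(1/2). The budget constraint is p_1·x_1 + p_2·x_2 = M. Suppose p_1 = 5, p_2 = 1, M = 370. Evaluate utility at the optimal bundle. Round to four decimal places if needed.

Let x_1' = x_1−2, x_2' = x_2−10. MRS = x_2'/x_1' = p_1/p_2.
After buying the subsistence bundle (2, 10), a share 0.5 of the remaining income goes to x_1: x_1* = 2 + 0.5·(M − 2p_1 − 10p_2)/p_1.
Discretionary income = 370 − 2·5 − 10·1 = 350; x_1* = 2 + 0.5·350/5 = 37; x_2* = 10 + 0.5·350/1 = 185.
Utility at the optimum: U(37, 185) = 78.2624.

V = 78.2624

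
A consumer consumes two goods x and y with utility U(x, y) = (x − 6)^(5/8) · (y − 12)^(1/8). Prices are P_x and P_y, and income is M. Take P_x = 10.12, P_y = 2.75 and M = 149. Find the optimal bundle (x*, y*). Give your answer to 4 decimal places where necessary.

This is Cobb-Douglas in (x−6, y−12): tangency gives 0.625·P_y·(y−12) = 0.125·P_x·(x−6).
After buying the subsistence bundle (6, 12), a share 5/6 of the remaining income goes to x: x* = 6 + 5/6·(M − 6P_x − 12P_y)/P_x.
Discretionary income = 149 − 6·10.12 − 12·2.75 = 55.28; x* = 6 + 5/6·55.28/10.12 = 10.552; y* = 12 + 1/6·55.28/2.75 = 15.3503.

x* = 10.552, y* = 15.3503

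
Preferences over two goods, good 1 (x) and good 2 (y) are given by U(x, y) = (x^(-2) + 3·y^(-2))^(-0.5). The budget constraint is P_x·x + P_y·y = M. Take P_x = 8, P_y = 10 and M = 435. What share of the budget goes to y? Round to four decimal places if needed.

With the ratio pinned down, the budget gives x* = M/(P_x + P_y·(y/x)) and y* = (y/x)·x*.
Numerically y/x = 1.338866, so x* = 435/(8 + 10·1.338866) = 20.3379 and y* = 1.338866·20.3379 = 27.2297.
Expenditure on y: 10·27.2297 = 272.297; share = 0.626.

share on y = 0.626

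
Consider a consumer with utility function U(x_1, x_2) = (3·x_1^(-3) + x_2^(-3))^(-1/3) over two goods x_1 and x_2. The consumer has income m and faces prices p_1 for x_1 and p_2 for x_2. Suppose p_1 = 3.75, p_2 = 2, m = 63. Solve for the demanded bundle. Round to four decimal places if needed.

From the CES first-order condition, 3·(x_2/x_1)^(4) = p_1/p_2.
Solve for the ratio: x_2/x_1 = [(1/3)·p_1/p_2]^(0.25).
With the ratio pinned down, the budget gives x_1* = m/(p_1 + p_2·(x_2/x_1)) and x_2* = (x_2/x_1)·x_1*.
Numerically x_2/x_1 = 0.88914, so x_1* = 63/(3.75 + 2·0.88914) = 11.396 and x_2* = 0.88914·11.396 = 10.1326.

x_1* = 11.396, x_2* = 10.1326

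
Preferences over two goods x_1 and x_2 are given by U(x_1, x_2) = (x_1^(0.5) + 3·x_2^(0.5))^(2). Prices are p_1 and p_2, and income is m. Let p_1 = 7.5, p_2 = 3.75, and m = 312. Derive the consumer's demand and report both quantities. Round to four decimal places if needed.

From the CES first-order condition, (1/3)·(x_2/x_1)^(0.5) = p_1/p_2.
Hence x_2/x_1 = (3·p_1/p_2)^(1/(0.5)), i.e. raised to the 2 power.
With the ratio pinned down, the budget gives x_1* = m/(p_1 + p_2·(x_2/x_1)) and x_2* = (x_2/x_1)·x_1*.
Numerically x_2/x_1 = 36, so x_1* = 312/(7.5 + 3.75·36) = 2.1895 and x_2* = 36·2.1895 = 78.8211.

x_1* = 2.1895, x_2* = 78.8211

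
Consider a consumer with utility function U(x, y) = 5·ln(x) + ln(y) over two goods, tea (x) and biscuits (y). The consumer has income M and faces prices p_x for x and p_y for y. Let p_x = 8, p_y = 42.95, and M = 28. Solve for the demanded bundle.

Tangency: MRS = 5·y/x = p_x/p_y.
Rearranging, p_y·y = (1/5)·p_x·x. Substituting into the budget gives p_x·x·(1 + (1/5)) = M.
Demand: x*(p_x,p_y,M) = 5/6·M/p_x and y* = 1/6·M/p_y.
At p_x=8, p_y=42.95, M=28: x* = 5/6·28/8 = 2.9167, y* = 0.1087.

x* = 2.9167, y* = 0.1087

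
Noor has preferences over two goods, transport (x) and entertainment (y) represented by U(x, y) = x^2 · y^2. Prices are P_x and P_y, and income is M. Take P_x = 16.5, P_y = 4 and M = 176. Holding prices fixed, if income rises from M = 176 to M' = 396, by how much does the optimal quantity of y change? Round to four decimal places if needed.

Δy* = 27.5

Demand: x*(P_x,P_y,M) = 0.5·M/P_x and y* = 0.5·M/P_y.
At P_x=16.5, P_y=4, M=176: y* = 0.5·176/4 = 22.
At M' = 396: y* = 49.5. Change: 49.5 − 22 = 27.5.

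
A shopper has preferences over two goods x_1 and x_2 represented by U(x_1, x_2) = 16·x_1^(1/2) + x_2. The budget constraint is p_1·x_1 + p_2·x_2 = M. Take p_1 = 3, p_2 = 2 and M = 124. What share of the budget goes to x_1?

MU_x_1 = 8/√x_1, MU_x_2 = 1. Tangency: 8/√x_1 = p_1/p_2.
Thus x_1* = (8·p_2/p_1)² — independent of M — with the rest of income spent on x_2.
Plugging in: x_1* = (8·2/3)² = 28.4444, x_2* = 19.3333.
Expenditure on x_1: 3·28.4444 = 85.3333; share = 0.6882.

share on x_1 = 0.6882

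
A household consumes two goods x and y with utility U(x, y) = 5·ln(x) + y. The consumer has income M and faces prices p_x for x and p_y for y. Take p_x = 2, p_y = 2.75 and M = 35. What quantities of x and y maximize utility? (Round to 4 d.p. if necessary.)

MU_x = 5/x, MU_y = 1. Tangency: 5/x = p_x/p_y.
So x*(p_x,p_y) = 5·p_y/p_x, independent of income; and y* = (M − 5·p_y)/p_y.
At the given prices: x* = 5·2.75/2 = 6.875, and y* = 7.7273.

x* = 6.875, y* = 7.7273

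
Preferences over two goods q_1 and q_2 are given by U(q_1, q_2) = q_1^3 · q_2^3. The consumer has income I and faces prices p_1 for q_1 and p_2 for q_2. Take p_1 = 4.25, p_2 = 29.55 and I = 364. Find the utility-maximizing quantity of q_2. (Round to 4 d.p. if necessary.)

MU_q_1/MU_q_2 = (3·q_2)/(3·q_1); tangency sets this equal to p_1/p_2.
Rearranging, p_2·q_2 = p_1·q_1. Substituting into the budget gives p_1·q_1·(1 + 1) = I.
Demand: q_1*(p_1,p_2,I) = 0.5·I/p_1 and q_2* = 0.5·I/p_2.
At p_1=4.25, p_2=29.55, I=364: q_2* = 0.5·364/29.55 = 6.1591.

q_2* = 6.1591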